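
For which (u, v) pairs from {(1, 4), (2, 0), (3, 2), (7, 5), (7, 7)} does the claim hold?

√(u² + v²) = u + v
(2, 0)

Testing each pair:
(1, 4): LHS = √(17) ≈ 4.123, RHS = 5 → fails
(2, 0): LHS = 2, RHS = 2 → holds
(3, 2): LHS = √(13) ≈ 3.606, RHS = 5 → fails
(7, 5): LHS = √(74) ≈ 8.602, RHS = 12 → fails
(7, 7): LHS = 7·√(2) ≈ 9.899, RHS = 14 → fails

1 of 5 pairs satisfies the claim.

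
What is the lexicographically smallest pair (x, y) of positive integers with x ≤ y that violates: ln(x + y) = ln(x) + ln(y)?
(x, y) = (1, 1)

Substituting (1, 1) into the claim:
LHS = ln(1 + 1) = ln(2) ≈ 0.6931
RHS = ln(1) + ln(1) = 0

Since LHS ≠ RHS, this pair disproves the claim, and no lexicographically smaller pair (x ≤ y, positive integers) does.

For instance (3, 6) is also a counterexample (LHS = ln(9) ≈ 2.197, RHS = ln(3) + ln(6) ≈ 2.89), but it's lexicographically larger.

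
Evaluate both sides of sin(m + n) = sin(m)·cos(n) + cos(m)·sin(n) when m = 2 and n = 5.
LHS = sin(2 + 5) = sin(7) ≈ 0.657
RHS = sin(2)·cos(5) + cos(2)·sin(5) = sin(2)·cos(5) + sin(5)·cos(2) ≈ 0.657

LHS = RHS: the two sides agree.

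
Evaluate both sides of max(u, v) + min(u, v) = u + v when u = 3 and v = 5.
LHS = max(3, 5) + min(3, 5) = 8
RHS = 3 + 5 = 8

LHS = RHS: the two sides agree.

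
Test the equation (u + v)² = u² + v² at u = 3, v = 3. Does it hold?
Substituting u = 3, v = 3:

LHS = (3 + 3)² = 36
RHS = 3² + 3² = 18

LHS ≠ RHS, so the equation does not hold at this point.

Answer: Fails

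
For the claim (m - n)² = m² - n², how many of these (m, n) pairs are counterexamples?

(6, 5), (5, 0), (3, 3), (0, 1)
2

Testing each pair:
(6, 5): LHS = 1, RHS = 11 → counterexample
(5, 0): LHS = 25, RHS = 25 → satisfies claim
(3, 3): LHS = 0, RHS = 0 → satisfies claim
(0, 1): LHS = 1, RHS = -1 → counterexample

That makes 2 counterexamples.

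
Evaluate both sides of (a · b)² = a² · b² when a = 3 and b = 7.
LHS = (3 · 7)² = 441
RHS = 3² · 7² = 441

LHS = RHS: the two sides agree.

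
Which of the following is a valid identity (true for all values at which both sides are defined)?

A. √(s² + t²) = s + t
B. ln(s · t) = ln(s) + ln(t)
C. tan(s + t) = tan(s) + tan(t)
B

A: fails at (2, 7) — LHS = √(53) ≈ 7.28, RHS = 9.
B: holds — e.g. at (3, 5), both sides equal ln(15) ≈ 2.708.
C: fails at (2, 2) — LHS = tan(4) ≈ 1.158, RHS = 2·tan(2) ≈ -4.37.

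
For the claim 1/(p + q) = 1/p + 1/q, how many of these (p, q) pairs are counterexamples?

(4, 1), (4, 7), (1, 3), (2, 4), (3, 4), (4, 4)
Testing each pair:
(4, 1): LHS = 1/5, RHS = 5/4 → counterexample
(4, 7): LHS = 1/11, RHS = 11/28 → counterexample
(1, 3): LHS = 1/4, RHS = 4/3 → counterexample
(2, 4): LHS = 1/6, RHS = 3/4 → counterexample
(3, 4): LHS = 1/7, RHS = 7/12 → counterexample
(4, 4): LHS = 1/8, RHS = 1/2 → counterexample

That makes 6 counterexamples.

Answer: 6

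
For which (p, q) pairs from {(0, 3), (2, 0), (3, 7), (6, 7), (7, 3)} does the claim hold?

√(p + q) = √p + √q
Testing each pair:
(0, 3): LHS = √(3) ≈ 1.732, RHS = √(3) ≈ 1.732 → holds
(2, 0): LHS = √(2) ≈ 1.414, RHS = √(2) ≈ 1.414 → holds
(3, 7): LHS = √(10) ≈ 3.162, RHS = √(3) + √(7) ≈ 4.378 → fails
(6, 7): LHS = √(13) ≈ 3.606, RHS = √(6) + √(7) ≈ 5.095 → fails
(7, 3): LHS = √(10) ≈ 3.162, RHS = √(3) + √(7) ≈ 4.378 → fails

2 of 5 pairs satisfy the claim.

Answer: (0, 3), (2, 0)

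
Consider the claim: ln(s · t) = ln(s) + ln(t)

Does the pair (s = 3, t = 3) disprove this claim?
No

Substituting s = 3, t = 3:
LHS = ln(3 · 3) = ln(9) ≈ 2.197
RHS = ln(3) + ln(3) = 2·ln(3) ≈ 2.197

The sides agree, so this pair does not disprove the claim.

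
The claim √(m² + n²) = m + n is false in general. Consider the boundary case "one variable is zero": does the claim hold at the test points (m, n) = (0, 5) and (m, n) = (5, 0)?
Yes, holds at both test points

At (0, 5): LHS = 5, RHS = 5 → equal
At (5, 0): LHS = 5, RHS = 5 → equal

So the claim does hold at both of these boundary points, even though it is not an identity.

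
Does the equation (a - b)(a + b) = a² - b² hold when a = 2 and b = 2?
Substituting a = 2, b = 2:

LHS = (2 - 2)(2 + 2) = 0
RHS = 2² - 2² = 0

LHS = RHS, so the equation holds at this point.

Answer: Holds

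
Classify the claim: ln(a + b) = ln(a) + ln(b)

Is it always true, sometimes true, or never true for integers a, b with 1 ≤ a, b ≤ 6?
Sometimes true

It holds at (a, b) = (2, 2) (both sides equal ln(4) ≈ 1.386), but fails at (a, b) = (5, 1) (LHS = ln(6) ≈ 1.792, RHS = ln(5) ≈ 1.609).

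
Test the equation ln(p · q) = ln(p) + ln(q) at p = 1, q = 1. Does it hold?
Holds

Substituting p = 1, q = 1:

LHS = ln(1 · 1) = 0
RHS = ln(1) + ln(1) = 0

LHS = RHS, so the equation holds at this point.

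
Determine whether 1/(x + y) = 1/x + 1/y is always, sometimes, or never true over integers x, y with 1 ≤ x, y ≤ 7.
Never true

The claim fails for every pair in the range. For instance at (x, y) = (6, 2): LHS = 1/8, RHS = 2/3.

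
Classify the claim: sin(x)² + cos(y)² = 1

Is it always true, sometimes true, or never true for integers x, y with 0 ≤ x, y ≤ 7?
It holds at (x, y) = (1, 1) (both sides equal 1), but fails at (x, y) = (2, 4) (LHS = cos(4)² + sin(2)² ≈ 1.254, RHS = 1).

Answer: Sometimes true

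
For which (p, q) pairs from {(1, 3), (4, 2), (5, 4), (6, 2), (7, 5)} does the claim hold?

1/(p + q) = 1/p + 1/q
None

Testing each pair:
(1, 3): LHS = 1/4, RHS = 4/3 → fails
(4, 2): LHS = 1/6, RHS = 3/4 → fails
(5, 4): LHS = 1/9, RHS = 9/20 → fails
(6, 2): LHS = 1/8, RHS = 2/3 → fails
(7, 5): LHS = 1/12, RHS = 12/35 → fails

No pair satisfies the claim.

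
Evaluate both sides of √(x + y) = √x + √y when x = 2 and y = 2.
LHS = √(2 + 2) = 2
RHS = √2 + √2 = 2·√(2) ≈ 2.828

LHS ≠ RHS (they differ by about 0.8284), so the equation does not hold here.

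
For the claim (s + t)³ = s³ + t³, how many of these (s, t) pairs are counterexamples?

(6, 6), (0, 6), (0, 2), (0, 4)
Testing each pair:
(6, 6): LHS = 1728, RHS = 432 → counterexample
(0, 6): LHS = 216, RHS = 216 → satisfies claim
(0, 2): LHS = 8, RHS = 8 → satisfies claim
(0, 4): LHS = 64, RHS = 64 → satisfies claim

That makes 1 counterexample.

Answer: 1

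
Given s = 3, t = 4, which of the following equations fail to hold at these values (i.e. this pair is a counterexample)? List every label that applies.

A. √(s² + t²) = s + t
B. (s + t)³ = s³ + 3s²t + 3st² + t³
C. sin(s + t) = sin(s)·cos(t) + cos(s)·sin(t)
A

Evaluating each claim at the given values:
A. LHS = 5, RHS = 7 → fails here (LHS ≠ RHS)
B. LHS = 343, RHS = 343 → holds here (LHS = RHS)
C. LHS = sin(7) ≈ 0.657, RHS = sin(3)·cos(4) + sin(4)·cos(3) ≈ 0.657 → holds here (LHS = RHS)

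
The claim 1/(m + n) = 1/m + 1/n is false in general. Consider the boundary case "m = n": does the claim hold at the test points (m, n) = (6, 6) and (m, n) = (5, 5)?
At (6, 6): LHS = 1/12 ≠ RHS = 1/3
At (5, 5): LHS = 1/10 ≠ RHS = 2/5

Answer: No, fails at both test points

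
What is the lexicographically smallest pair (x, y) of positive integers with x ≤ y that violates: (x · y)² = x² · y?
(x, y) = (1, 2)

Substituting (1, 2) into the claim:
LHS = (1 · 2)² = 4
RHS = 1² · 2 = 2

Since LHS ≠ RHS, this pair disproves the claim, and no lexicographically smaller pair (x ≤ y, positive integers) does.

For instance (1, 4) is also a counterexample (LHS = 16, RHS = 4), but it's lexicographically larger.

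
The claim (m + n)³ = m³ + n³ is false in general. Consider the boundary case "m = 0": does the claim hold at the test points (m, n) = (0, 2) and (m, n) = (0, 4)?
At (0, 2): LHS = 8, RHS = 8 → equal
At (0, 4): LHS = 64, RHS = 64 → equal

So the claim does hold at both of these boundary points, even though it is not an identity.

Answer: Yes, holds at both test points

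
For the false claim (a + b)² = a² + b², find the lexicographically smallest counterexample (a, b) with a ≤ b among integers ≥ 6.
Substituting (6, 6) into the claim:
LHS = (6 + 6)² = 144
RHS = 6² + 6² = 72

Since LHS ≠ RHS, this pair disproves the claim, and no lexicographically smaller pair (a ≤ b, integers ≥ 6) does.

For instance (6, 13) is also a counterexample (LHS = 361, RHS = 205), but it's lexicographically larger.

Answer: (a, b) = (6, 6)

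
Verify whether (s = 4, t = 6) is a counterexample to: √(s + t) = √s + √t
Substituting s = 4, t = 6:
LHS = √(4 + 6) = √(10) ≈ 3.162
RHS = √4 + √6 = 2 + √(6) ≈ 4.449

Since LHS ≠ RHS, this pair disproves the claim.

Answer: Yes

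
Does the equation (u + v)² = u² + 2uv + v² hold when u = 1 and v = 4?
Substituting u = 1, v = 4:

LHS = (1 + 4)² = 25
RHS = 1² + 2·1·4 + 4² = 25

LHS = RHS, so the equation holds at this point.

Answer: Holds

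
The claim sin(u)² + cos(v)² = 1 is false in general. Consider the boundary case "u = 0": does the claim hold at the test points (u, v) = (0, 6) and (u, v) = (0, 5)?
No, fails at both test points

At (0, 6): LHS = cos(6)² ≈ 0.9219 ≠ RHS = 1
At (0, 5): LHS = cos(5)² ≈ 0.08046 ≠ RHS = 1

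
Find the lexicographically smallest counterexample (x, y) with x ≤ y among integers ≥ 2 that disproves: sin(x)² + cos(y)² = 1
(x, y) = (2, 3)

At (2, 2): both sides equal 1, so it holds there.

Substituting (2, 3) into the claim:
LHS = sin(2)² + cos(3)² ≈ 1.807
RHS = 1

Since LHS ≠ RHS, this pair disproves the claim, and no lexicographically smaller pair (x ≤ y, integers ≥ 2) does.

For instance (3, 9) is also a counterexample (LHS = sin(3)² + cos(9)² ≈ 0.8501, RHS = 1), but it's lexicographically larger.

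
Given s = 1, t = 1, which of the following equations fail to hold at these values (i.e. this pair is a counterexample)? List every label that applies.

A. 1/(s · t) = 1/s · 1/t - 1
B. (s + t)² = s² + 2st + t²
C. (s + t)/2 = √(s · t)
Evaluating each claim at the given values:
A. LHS = 1, RHS = 0 → fails here (LHS ≠ RHS)
B. LHS = 4, RHS = 4 → holds here (LHS = RHS)
C. LHS = 1, RHS = 1 → holds here (LHS = RHS)

Answer: A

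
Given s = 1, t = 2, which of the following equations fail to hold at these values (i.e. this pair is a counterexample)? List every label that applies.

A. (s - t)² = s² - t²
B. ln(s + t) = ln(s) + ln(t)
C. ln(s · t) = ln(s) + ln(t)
Evaluating each claim at the given values:
A. LHS = 1, RHS = -3 → fails here (LHS ≠ RHS)
B. LHS = ln(3) ≈ 1.099, RHS = ln(2) ≈ 0.6931 → fails here (LHS ≠ RHS)
C. LHS = ln(2) ≈ 0.6931, RHS = ln(2) ≈ 0.6931 → holds here (LHS = RHS)

Answer: A, B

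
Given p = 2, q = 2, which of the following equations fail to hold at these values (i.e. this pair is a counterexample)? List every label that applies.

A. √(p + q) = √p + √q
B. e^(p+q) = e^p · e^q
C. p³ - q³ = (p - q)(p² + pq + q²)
A

Evaluating each claim at the given values:
A. LHS = 2, RHS = 2·√(2) ≈ 2.828 → fails here (LHS ≠ RHS)
B. LHS = e^4 ≈ 54.6, RHS = e^4 ≈ 54.6 → holds here (LHS = RHS)
C. LHS = 0, RHS = 0 → holds here (LHS = RHS)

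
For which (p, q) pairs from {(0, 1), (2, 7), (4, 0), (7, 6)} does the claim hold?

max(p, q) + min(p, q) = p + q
Testing each pair:
(0, 1): LHS = 1, RHS = 1 → holds
(2, 7): LHS = 9, RHS = 9 → holds
(4, 0): LHS = 4, RHS = 4 → holds
(7, 6): LHS = 13, RHS = 13 → holds

Every pair satisfies the claim.

Answer: All pairs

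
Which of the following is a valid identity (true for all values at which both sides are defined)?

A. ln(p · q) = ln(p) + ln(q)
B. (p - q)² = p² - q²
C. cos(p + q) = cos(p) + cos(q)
A

A: holds — e.g. at (3, 4), both sides equal ln(12) ≈ 2.485.
B: fails at (3, 4) — LHS = 1, RHS = -7.
C: fails at (2, 7) — LHS = cos(9) ≈ -0.9111, RHS = cos(2) + cos(7) ≈ 0.3378.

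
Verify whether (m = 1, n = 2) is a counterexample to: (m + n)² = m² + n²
Yes

Substituting m = 1, n = 2:
LHS = (1 + 2)² = 9
RHS = 1² + 2² = 5

Since LHS ≠ RHS, this pair disproves the claim.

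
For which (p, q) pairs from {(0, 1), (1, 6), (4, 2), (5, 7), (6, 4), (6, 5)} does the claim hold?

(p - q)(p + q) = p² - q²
Testing each pair:
(0, 1): LHS = -1, RHS = -1 → holds
(1, 6): LHS = -35, RHS = -35 → holds
(4, 2): LHS = 12, RHS = 12 → holds
(5, 7): LHS = -24, RHS = -24 → holds
(6, 4): LHS = 20, RHS = 20 → holds
(6, 5): LHS = 11, RHS = 11 → holds

Every pair satisfies the claim.

Answer: All pairs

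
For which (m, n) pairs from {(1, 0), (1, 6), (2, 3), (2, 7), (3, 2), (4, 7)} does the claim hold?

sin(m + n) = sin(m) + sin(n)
(1, 0)

Testing each pair:
(1, 0): LHS = sin(1) ≈ 0.8415, RHS = sin(1) ≈ 0.8415 → holds
(1, 6): LHS = sin(7) ≈ 0.657, RHS = sin(6) + sin(1) ≈ 0.5621 → fails
(2, 3): LHS = sin(5) ≈ -0.9589, RHS = sin(3) + sin(2) ≈ 1.05 → fails
(2, 7): LHS = sin(9) ≈ 0.4121, RHS = sin(7) + sin(2) ≈ 1.566 → fails
(3, 2): LHS = sin(5) ≈ -0.9589, RHS = sin(3) + sin(2) ≈ 1.05 → fails
(4, 7): LHS = sin(11) ≈ -1, RHS = sin(4) + sin(7) ≈ -0.09982 → fails

1 of 6 pairs satisfies the claim.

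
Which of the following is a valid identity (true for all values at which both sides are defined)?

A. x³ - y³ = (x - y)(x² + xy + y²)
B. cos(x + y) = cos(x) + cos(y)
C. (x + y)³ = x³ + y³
A: holds — e.g. at (3, 7), both sides equal -316.
B: fails at (2, 3) — LHS = cos(5) ≈ 0.2837, RHS = cos(3) + cos(2) ≈ -1.406.
C: fails at (3, 3) — LHS = 216, RHS = 54.

Answer: A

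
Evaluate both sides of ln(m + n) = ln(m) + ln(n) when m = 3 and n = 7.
LHS = ln(3 + 7) = ln(10) ≈ 2.303
RHS = ln(3) + ln(7) ≈ 3.045

LHS ≠ RHS (they differ by about 0.7419), so the equation does not hold here.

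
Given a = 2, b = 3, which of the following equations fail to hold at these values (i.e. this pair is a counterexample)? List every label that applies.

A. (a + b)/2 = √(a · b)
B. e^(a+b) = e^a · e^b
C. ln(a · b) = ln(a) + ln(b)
Evaluating each claim at the given values:
A. LHS = 5/2, RHS = √(6) ≈ 2.449 → fails here (LHS ≠ RHS)
B. LHS = e^5 ≈ 148.4, RHS = e^5 ≈ 148.4 → holds here (LHS = RHS)
C. LHS = ln(6) ≈ 1.792, RHS = ln(2) + ln(3) ≈ 1.792 → holds here (LHS = RHS)

Answer: A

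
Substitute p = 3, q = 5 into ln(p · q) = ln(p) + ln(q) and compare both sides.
LHS = ln(3 · 5) = ln(15) ≈ 2.708
RHS = ln(3) + ln(5) ≈ 2.708

LHS = RHS: the two sides agree.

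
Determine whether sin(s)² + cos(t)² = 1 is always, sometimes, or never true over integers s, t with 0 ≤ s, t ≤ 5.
It holds at (s, t) = (1, 1) (both sides equal 1), but fails at (s, t) = (2, 0) (LHS = sin(2)² + 1 ≈ 1.827, RHS = 1).

Answer: Sometimes true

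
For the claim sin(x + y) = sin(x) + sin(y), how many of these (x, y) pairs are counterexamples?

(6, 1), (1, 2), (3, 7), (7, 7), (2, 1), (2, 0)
Testing each pair:
(6, 1): LHS = sin(7) ≈ 0.657, RHS = sin(6) + sin(1) ≈ 0.5621 → counterexample
(1, 2): LHS = sin(3) ≈ 0.1411, RHS = sin(1) + sin(2) ≈ 1.751 → counterexample
(3, 7): LHS = sin(10) ≈ -0.544, RHS = sin(3) + sin(7) ≈ 0.7981 → counterexample
(7, 7): LHS = sin(14) ≈ 0.9906, RHS = 2·sin(7) ≈ 1.314 → counterexample
(2, 1): LHS = sin(3) ≈ 0.1411, RHS = sin(1) + sin(2) ≈ 1.751 → counterexample
(2, 0): LHS = sin(2) ≈ 0.9093, RHS = sin(2) ≈ 0.9093 → satisfies claim

That makes 5 counterexamples.

Answer: 5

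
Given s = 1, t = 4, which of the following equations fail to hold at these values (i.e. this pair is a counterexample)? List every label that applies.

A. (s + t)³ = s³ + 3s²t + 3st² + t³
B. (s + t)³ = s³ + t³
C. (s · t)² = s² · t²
B

Evaluating each claim at the given values:
A. LHS = 125, RHS = 125 → holds here (LHS = RHS)
B. LHS = 125, RHS = 65 → fails here (LHS ≠ RHS)
C. LHS = 16, RHS = 16 → holds here (LHS = RHS)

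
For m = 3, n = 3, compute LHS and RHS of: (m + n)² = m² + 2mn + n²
LHS = (3 + 3)² = 36
RHS = 3² + 2·3·3 + 3² = 36

LHS = RHS: the two sides agree.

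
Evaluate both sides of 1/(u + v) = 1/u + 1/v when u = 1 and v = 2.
LHS = 1/(1 + 2) = 1/3
RHS = 1/1 + 1/2 = 3/2

LHS ≠ RHS, so the equation does not hold here.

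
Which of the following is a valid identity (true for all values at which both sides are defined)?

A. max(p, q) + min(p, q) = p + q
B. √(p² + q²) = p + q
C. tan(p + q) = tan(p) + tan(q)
A

A: holds — e.g. at (3, 7), both sides equal 10.
B: fails at (2, 3) — LHS = √(13) ≈ 3.606, RHS = 5.
C: fails at (4, 6) — LHS = tan(10) ≈ 0.6484, RHS = tan(6) + tan(4) ≈ 0.8668.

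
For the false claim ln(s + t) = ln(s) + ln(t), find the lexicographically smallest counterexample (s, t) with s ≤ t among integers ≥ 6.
Substituting (6, 6) into the claim:
LHS = ln(6 + 6) = ln(12) ≈ 2.485
RHS = ln(6) + ln(6) = 2·ln(6) ≈ 3.584

Since LHS ≠ RHS, this pair disproves the claim, and no lexicographically smaller pair (s ≤ t, integers ≥ 6) does.

For instance (7, 9) is also a counterexample (LHS = ln(16) ≈ 2.773, RHS = ln(7) + ln(9) ≈ 4.143), but it's lexicographically larger.

Answer: (s, t) = (6, 6)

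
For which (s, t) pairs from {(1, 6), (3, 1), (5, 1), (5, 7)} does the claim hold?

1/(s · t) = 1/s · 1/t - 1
Testing each pair:
(1, 6): LHS = 1/6, RHS = -5/6 → fails
(3, 1): LHS = 1/3, RHS = -2/3 → fails
(5, 1): LHS = 1/5, RHS = -4/5 → fails
(5, 7): LHS = 1/35, RHS = -34/35 → fails

No pair satisfies the claim.

Answer: None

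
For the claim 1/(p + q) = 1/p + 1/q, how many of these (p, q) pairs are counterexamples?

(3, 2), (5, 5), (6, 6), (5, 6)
Testing each pair:
(3, 2): LHS = 1/5, RHS = 5/6 → counterexample
(5, 5): LHS = 1/10, RHS = 2/5 → counterexample
(6, 6): LHS = 1/12, RHS = 1/3 → counterexample
(5, 6): LHS = 1/11, RHS = 11/30 → counterexample

That makes 4 counterexamples.

Answer: 4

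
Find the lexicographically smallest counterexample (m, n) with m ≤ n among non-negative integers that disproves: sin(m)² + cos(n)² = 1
Substituting (0, 1) into the claim:
LHS = sin(0)² + cos(1)² = cos(1)² ≈ 0.2919
RHS = 1

Since LHS ≠ RHS, this pair disproves the claim, and no lexicographically smaller pair (m ≤ n, non-negative integers) does.

For instance (6, 7) is also a counterexample (LHS = sin(6)² + cos(7)² ≈ 0.6464, RHS = 1), but it's lexicographically larger.

Answer: (m, n) = (0, 1)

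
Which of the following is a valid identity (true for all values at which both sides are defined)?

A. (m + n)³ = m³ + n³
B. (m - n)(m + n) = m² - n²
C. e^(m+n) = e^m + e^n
A: fails at (4, 6) — LHS = 1000, RHS = 280.
B: holds — e.g. at (2, 5), both sides equal -21.
C: fails at (2, 4) — LHS = e^6 ≈ 403.4, RHS = e^2 + e^4 ≈ 61.99.

Answer: B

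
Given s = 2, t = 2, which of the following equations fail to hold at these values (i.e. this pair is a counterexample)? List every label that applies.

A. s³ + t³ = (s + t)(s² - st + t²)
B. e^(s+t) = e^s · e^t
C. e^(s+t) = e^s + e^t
Evaluating each claim at the given values:
A. LHS = 16, RHS = 16 → holds here (LHS = RHS)
B. LHS = e^4 ≈ 54.6, RHS = e^4 ≈ 54.6 → holds here (LHS = RHS)
C. LHS = e^4 ≈ 54.6, RHS = 2·e^2 ≈ 14.78 → fails here (LHS ≠ RHS)

Answer: C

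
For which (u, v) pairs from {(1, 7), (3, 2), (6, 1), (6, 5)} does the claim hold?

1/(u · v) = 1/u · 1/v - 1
None

Testing each pair:
(1, 7): LHS = 1/7, RHS = -6/7 → fails
(3, 2): LHS = 1/6, RHS = -5/6 → fails
(6, 1): LHS = 1/6, RHS = -5/6 → fails
(6, 5): LHS = 1/30, RHS = -29/30 → fails

No pair satisfies the claim.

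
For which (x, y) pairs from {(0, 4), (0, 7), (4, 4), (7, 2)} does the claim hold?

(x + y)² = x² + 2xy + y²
Testing each pair:
(0, 4): LHS = 16, RHS = 16 → holds
(0, 7): LHS = 49, RHS = 49 → holds
(4, 4): LHS = 64, RHS = 64 → holds
(7, 2): LHS = 81, RHS = 81 → holds

Every pair satisfies the claim.

Answer: All pairs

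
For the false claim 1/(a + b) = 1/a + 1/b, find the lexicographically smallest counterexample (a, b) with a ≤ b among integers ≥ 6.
Substituting (6, 6) into the claim:
LHS = 1/(6 + 6) = 1/12
RHS = 1/6 + 1/6 = 1/3

Since LHS ≠ RHS, this pair disproves the claim, and no lexicographically smaller pair (a ≤ b, integers ≥ 6) does.

For instance (11, 13) is also a counterexample (LHS = 1/24, RHS = 24/143), but it's lexicographically larger.

Answer: (a, b) = (6, 6)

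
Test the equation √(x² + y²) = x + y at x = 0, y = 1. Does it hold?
Holds

Substituting x = 0, y = 1:

LHS = √(0² + 1²) = 1
RHS = 0 + 1 = 1

LHS = RHS, so the equation holds at this point.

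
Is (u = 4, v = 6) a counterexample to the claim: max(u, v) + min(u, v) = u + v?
No

Substituting u = 4, v = 6:
LHS = max(4, 6) + min(4, 6) = 10
RHS = 4 + 6 = 10

The sides agree, so this pair does not disprove the claim.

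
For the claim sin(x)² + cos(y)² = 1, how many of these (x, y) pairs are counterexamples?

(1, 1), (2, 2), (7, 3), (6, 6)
1

Testing each pair:
(1, 1): LHS = cos(1)² + sin(1)² = 1, RHS = 1 → satisfies claim
(2, 2): LHS = cos(2)² + sin(2)² = 1, RHS = 1 → satisfies claim
(7, 3): LHS = sin(7)² + cos(3)² ≈ 1.412, RHS = 1 → counterexample
(6, 6): LHS = sin(6)² + cos(6)² = 1, RHS = 1 → satisfies claim

That makes 1 counterexample.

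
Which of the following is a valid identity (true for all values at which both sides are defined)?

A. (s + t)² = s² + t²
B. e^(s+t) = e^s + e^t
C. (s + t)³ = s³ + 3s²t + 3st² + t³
C

A: fails at (3, 5) — LHS = 64, RHS = 34.
B: fails at (3, 7) — LHS = e^10 ≈ 22026.5, RHS = e^3 + e^7 ≈ 1117.
C: holds — e.g. at (1, 3), both sides equal 64.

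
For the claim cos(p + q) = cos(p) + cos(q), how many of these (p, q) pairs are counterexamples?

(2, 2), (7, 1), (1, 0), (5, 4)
Testing each pair:
(2, 2): LHS = cos(4) ≈ -0.6536, RHS = 2·cos(2) ≈ -0.8323 → counterexample
(7, 1): LHS = cos(8) ≈ -0.1455, RHS = cos(1) + cos(7) ≈ 1.294 → counterexample
(1, 0): LHS = cos(1) ≈ 0.5403, RHS = cos(1) + 1 ≈ 1.54 → counterexample
(5, 4): LHS = cos(9) ≈ -0.9111, RHS = cos(4) + cos(5) ≈ -0.37 → counterexample

That makes 4 counterexamples.

Answer: 4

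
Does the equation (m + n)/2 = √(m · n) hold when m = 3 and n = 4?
Fails

Substituting m = 3, n = 4:

LHS = (3 + 4)/2 = 7/2
RHS = √(3 · 4) = 2·√(3) ≈ 3.464

LHS ≠ RHS, so the equation does not hold at this point.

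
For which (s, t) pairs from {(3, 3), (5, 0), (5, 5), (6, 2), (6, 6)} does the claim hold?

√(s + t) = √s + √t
(5, 0)

Testing each pair:
(3, 3): LHS = √(6) ≈ 2.449, RHS = 2·√(3) ≈ 3.464 → fails
(5, 0): LHS = √(5) ≈ 2.236, RHS = √(5) ≈ 2.236 → holds
(5, 5): LHS = √(10) ≈ 3.162, RHS = 2·√(5) ≈ 4.472 → fails
(6, 2): LHS = 2·√(2) ≈ 2.828, RHS = √(2) + √(6) ≈ 3.864 → fails
(6, 6): LHS = 2·√(3) ≈ 3.464, RHS = 2·√(6) ≈ 4.899 → fails

1 of 5 pairs satisfies the claim.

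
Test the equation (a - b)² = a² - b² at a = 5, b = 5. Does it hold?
Holds

Substituting a = 5, b = 5:

LHS = (5 - 5)² = 0
RHS = 5² - 5² = 0

LHS = RHS, so the equation holds at this point.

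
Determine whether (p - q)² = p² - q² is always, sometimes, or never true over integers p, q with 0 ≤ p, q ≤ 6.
It holds at (p, q) = (6, 0) (both sides equal 36), but fails at (p, q) = (0, 5) (LHS = 25, RHS = -25).

Answer: Sometimes true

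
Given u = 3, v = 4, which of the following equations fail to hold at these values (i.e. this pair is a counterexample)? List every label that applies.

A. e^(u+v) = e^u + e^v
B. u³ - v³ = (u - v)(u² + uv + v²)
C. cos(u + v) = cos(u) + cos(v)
Evaluating each claim at the given values:
A. LHS = e^7 ≈ 1097, RHS = e^3 + e^4 ≈ 74.68 → fails here (LHS ≠ RHS)
B. LHS = -37, RHS = -37 → holds here (LHS = RHS)
C. LHS = cos(7) ≈ 0.7539, RHS = cos(3) + cos(4) ≈ -1.644 → fails here (LHS ≠ RHS)

Answer: A, C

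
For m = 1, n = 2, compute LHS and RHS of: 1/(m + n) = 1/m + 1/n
LHS = 1/(1 + 2) = 1/3
RHS = 1/1 + 1/2 = 3/2

LHS ≠ RHS, so the equation does not hold here.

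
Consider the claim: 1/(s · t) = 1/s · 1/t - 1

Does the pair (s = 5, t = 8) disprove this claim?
Yes

Substituting s = 5, t = 8:
LHS = 1/(5 · 8) = 1/40
RHS = 1/5 · 1/8 - 1 = -39/40

Since LHS ≠ RHS, this pair disproves the claim.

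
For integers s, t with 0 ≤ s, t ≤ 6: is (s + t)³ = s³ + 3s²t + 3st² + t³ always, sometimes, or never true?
Always true

The identity holds for every pair in the range. For instance at (s, t) = (1, 0): both sides equal 1.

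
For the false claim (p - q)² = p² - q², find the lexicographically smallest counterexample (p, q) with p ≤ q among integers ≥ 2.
(p, q) = (2, 3)

Substituting (2, 3) into the claim:
LHS = (2 - 3)² = 1
RHS = 2² - 3² = -5

Since LHS ≠ RHS, this pair disproves the claim, and no lexicographically smaller pair (p ≤ q, integers ≥ 2) does.

For instance (5, 7) is also a counterexample (LHS = 4, RHS = -24), but it's lexicographically larger.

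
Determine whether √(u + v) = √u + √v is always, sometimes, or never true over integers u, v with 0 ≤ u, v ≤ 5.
Sometimes true

It holds at (u, v) = (0, 1) (both sides equal 1), but fails at (u, v) = (1, 5) (LHS = √(6) ≈ 2.449, RHS = 1 + √(5) ≈ 3.236).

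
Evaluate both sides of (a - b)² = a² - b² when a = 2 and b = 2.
LHS = (2 - 2)² = 0
RHS = 2² - 2² = 0

LHS = RHS: the two sides agree.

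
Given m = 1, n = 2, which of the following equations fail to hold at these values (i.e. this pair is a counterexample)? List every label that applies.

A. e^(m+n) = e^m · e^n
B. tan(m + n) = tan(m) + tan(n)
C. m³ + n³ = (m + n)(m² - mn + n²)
B

Evaluating each claim at the given values:
A. LHS = e^3 ≈ 20.09, RHS = e^3 ≈ 20.09 → holds here (LHS = RHS)
B. LHS = tan(3) ≈ -0.1425, RHS = tan(2) + tan(1) ≈ -0.6276 → fails here (LHS ≠ RHS)
C. LHS = 9, RHS = 9 → holds here (LHS = RHS)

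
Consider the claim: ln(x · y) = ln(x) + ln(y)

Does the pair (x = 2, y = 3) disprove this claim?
Substituting x = 2, y = 3:
LHS = ln(2 · 3) = ln(6) ≈ 1.792
RHS = ln(2) + ln(3) ≈ 1.792

The sides agree, so this pair does not disprove the claim.

Answer: No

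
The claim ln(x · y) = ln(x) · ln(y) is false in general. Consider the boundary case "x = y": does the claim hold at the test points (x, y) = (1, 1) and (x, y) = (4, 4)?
Only at (1, 1)

At (1, 1): LHS = 0, RHS = 0 → equal
At (4, 4): LHS = ln(16) ≈ 2.773 ≠ RHS = ln(4)² ≈ 1.922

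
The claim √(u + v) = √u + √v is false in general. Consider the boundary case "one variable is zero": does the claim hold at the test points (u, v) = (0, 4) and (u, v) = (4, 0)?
Yes, holds at both test points

At (0, 4): LHS = 2, RHS = 2 → equal
At (4, 0): LHS = 2, RHS = 2 → equal

So the claim does hold at both of these boundary points, even though it is not an identity.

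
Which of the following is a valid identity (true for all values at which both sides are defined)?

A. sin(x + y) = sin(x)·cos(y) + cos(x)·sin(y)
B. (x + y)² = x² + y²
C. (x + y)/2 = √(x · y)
A

A: holds — e.g. at (4, 4), both sides equal sin(8) ≈ 0.9894.
B: fails at (6, 7) — LHS = 169, RHS = 85.
C: fails at (2, 4) — LHS = 3, RHS = 2·√(2) ≈ 2.828.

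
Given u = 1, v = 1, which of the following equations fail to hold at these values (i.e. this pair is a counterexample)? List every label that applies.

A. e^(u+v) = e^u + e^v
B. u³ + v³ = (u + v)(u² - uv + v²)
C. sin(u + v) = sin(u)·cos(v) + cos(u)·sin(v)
Evaluating each claim at the given values:
A. LHS = e^2 ≈ 7.389, RHS = 2·e ≈ 5.437 → fails here (LHS ≠ RHS)
B. LHS = 2, RHS = 2 → holds here (LHS = RHS)
C. LHS = sin(2) ≈ 0.9093, RHS = 2·sin(1)·cos(1) ≈ 0.9093 → holds here (LHS = RHS)

Answer: A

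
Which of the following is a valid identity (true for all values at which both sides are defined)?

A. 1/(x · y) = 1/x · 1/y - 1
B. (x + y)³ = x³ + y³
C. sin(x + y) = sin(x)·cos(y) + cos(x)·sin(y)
A: fails at (2, 5) — LHS = 1/10, RHS = -9/10.
B: fails at (1, 3) — LHS = 64, RHS = 28.
C: holds — e.g. at (5, 5), both sides equal sin(10) ≈ -0.544.

Answer: C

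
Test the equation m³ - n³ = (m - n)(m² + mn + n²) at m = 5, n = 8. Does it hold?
Holds

Substituting m = 5, n = 8:

LHS = 5³ - 8³ = -387
RHS = (5 - 8)(5² + 5·8 + 8²) = -387

LHS = RHS, so the equation holds at this point.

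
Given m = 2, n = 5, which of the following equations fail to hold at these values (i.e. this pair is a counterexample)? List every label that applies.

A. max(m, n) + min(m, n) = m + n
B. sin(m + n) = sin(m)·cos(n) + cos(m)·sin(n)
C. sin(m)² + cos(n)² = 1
Evaluating each claim at the given values:
A. LHS = 7, RHS = 7 → holds here (LHS = RHS)
B. LHS = sin(7) ≈ 0.657, RHS = sin(2)·cos(5) + sin(5)·cos(2) ≈ 0.657 → holds here (LHS = RHS)
C. LHS = cos(5)² + sin(2)² ≈ 0.9073, RHS = 1 → fails here (LHS ≠ RHS)

Answer: C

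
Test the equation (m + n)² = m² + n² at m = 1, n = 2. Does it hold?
Substituting m = 1, n = 2:

LHS = (1 + 2)² = 9
RHS = 1² + 2² = 5

LHS ≠ RHS, so the equation does not hold at this point.

Answer: Fails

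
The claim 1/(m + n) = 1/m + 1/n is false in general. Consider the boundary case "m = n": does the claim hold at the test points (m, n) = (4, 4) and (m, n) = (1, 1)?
No, fails at both test points

At (4, 4): LHS = 1/8 ≠ RHS = 1/2
At (1, 1): LHS = 1/2 ≠ RHS = 2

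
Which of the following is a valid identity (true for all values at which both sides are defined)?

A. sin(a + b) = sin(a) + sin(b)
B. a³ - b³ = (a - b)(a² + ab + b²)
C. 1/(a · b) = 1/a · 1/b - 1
A: fails at (1, 3) — LHS = sin(4) ≈ -0.7568, RHS = sin(3) + sin(1) ≈ 0.9826.
B: holds — e.g. at (1, 2), both sides equal -7.
C: fails at (1, 4) — LHS = 1/4, RHS = -3/4.

Answer: B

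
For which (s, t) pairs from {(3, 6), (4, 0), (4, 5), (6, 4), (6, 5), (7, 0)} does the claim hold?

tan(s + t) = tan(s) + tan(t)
(4, 0), (7, 0)

Testing each pair:
(3, 6): LHS = tan(9) ≈ -0.4523, RHS = tan(6) + tan(3) ≈ -0.4336 → fails
(4, 0): LHS = tan(4) ≈ 1.158, RHS = tan(4) ≈ 1.158 → holds
(4, 5): LHS = tan(9) ≈ -0.4523, RHS = tan(5) + tan(4) ≈ -2.223 → fails
(6, 4): LHS = tan(10) ≈ 0.6484, RHS = tan(6) + tan(4) ≈ 0.8668 → fails
(6, 5): LHS = tan(11) ≈ -226, RHS = tan(5) + tan(6) ≈ -3.672 → fails
(7, 0): LHS = tan(7) ≈ 0.8714, RHS = tan(7) ≈ 0.8714 → holds

2 of 6 pairs satisfy the claim.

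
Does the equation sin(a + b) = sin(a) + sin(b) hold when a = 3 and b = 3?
Substituting a = 3, b = 3:

LHS = sin(3 + 3) = sin(6) ≈ -0.2794
RHS = sin(3) + sin(3) = 2·sin(3) ≈ 0.2822

LHS ≠ RHS, so the equation does not hold at this point.

Answer: Fails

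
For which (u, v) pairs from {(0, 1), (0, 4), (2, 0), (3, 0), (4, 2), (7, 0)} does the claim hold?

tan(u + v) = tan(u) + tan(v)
Testing each pair:
(0, 1): LHS = tan(1) ≈ 1.557, RHS = tan(1) ≈ 1.557 → holds
(0, 4): LHS = tan(4) ≈ 1.158, RHS = tan(4) ≈ 1.158 → holds
(2, 0): LHS = tan(2) ≈ -2.185, RHS = tan(2) ≈ -2.185 → holds
(3, 0): LHS = tan(3) ≈ -0.1425, RHS = tan(3) ≈ -0.1425 → holds
(4, 2): LHS = tan(6) ≈ -0.291, RHS = tan(2) + tan(4) ≈ -1.027 → fails
(7, 0): LHS = tan(7) ≈ 0.8714, RHS = tan(7) ≈ 0.8714 → holds

5 of 6 pairs satisfy the claim.

Answer: (0, 1), (0, 4), (2, 0), (3, 0), (7, 0)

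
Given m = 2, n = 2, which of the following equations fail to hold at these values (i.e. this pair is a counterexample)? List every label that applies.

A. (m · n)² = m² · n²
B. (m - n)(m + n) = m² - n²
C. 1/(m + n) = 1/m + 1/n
C

Evaluating each claim at the given values:
A. LHS = 16, RHS = 16 → holds here (LHS = RHS)
B. LHS = 0, RHS = 0 → holds here (LHS = RHS)
C. LHS = 1/4, RHS = 1 → fails here (LHS ≠ RHS)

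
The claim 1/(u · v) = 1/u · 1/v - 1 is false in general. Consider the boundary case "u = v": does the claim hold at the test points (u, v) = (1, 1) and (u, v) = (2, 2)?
At (1, 1): LHS = 1 ≠ RHS = 0
At (2, 2): LHS = 1/4 ≠ RHS = -3/4

Answer: No, fails at both test points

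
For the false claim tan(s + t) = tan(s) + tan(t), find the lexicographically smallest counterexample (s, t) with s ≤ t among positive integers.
(s, t) = (1, 1)

Substituting (1, 1) into the claim:
LHS = tan(1 + 1) = tan(2) ≈ -2.185
RHS = tan(1) + tan(1) = 2·tan(1) ≈ 3.115

Since LHS ≠ RHS, this pair disproves the claim, and no lexicographically smaller pair (s ≤ t, positive integers) does.

For instance (2, 8) is also a counterexample (LHS = tan(10) ≈ 0.6484, RHS = tan(8) + tan(2) ≈ -8.985), but it's lexicographically larger.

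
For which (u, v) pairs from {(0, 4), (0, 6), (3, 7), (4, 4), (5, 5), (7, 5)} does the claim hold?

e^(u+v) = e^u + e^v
None

Testing each pair:
(0, 4): LHS = e^4 ≈ 54.6, RHS = 1 + e^4 ≈ 55.6 → fails
(0, 6): LHS = e^6 ≈ 403.4, RHS = 1 + e^6 ≈ 404.4 → fails
(3, 7): LHS = e^10 ≈ 22026.5, RHS = e^3 + e^7 ≈ 1117 → fails
(4, 4): LHS = e^8 ≈ 2981, RHS = 2·e^4 ≈ 109.2 → fails
(5, 5): LHS = e^10 ≈ 22026.5, RHS = 2·e^5 ≈ 296.8 → fails
(7, 5): LHS = e^12 ≈ 162754.8, RHS = e^5 + e^7 ≈ 1245 → fails

No pair satisfies the claim.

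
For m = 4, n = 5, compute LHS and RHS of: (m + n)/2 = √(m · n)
LHS = (4 + 5)/2 = 9/2
RHS = √(4 · 5) = 2·√(5) ≈ 4.472

LHS ≠ RHS (they differ by about 0.02786), so the equation does not hold here.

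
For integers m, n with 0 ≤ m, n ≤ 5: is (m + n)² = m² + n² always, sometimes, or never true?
It holds at (m, n) = (3, 0) (both sides equal 9), but fails at (m, n) = (2, 5) (LHS = 49, RHS = 29).

Answer: Sometimes true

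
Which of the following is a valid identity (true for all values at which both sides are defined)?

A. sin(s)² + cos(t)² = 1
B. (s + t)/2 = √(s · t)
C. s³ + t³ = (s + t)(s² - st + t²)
C

A: fails at (3, 5) — LHS = sin(3)² + cos(5)² ≈ 0.1004, RHS = 1.
B: fails at (0, 1) — LHS = 1/2, RHS = 0.
C: holds — e.g. at (4, 5), both sides equal 189.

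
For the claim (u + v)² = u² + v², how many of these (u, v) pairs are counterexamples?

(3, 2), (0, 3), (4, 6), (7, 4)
Testing each pair:
(3, 2): LHS = 25, RHS = 13 → counterexample
(0, 3): LHS = 9, RHS = 9 → satisfies claim
(4, 6): LHS = 100, RHS = 52 → counterexample
(7, 4): LHS = 121, RHS = 65 → counterexample

That makes 3 counterexamples.

Answer: 3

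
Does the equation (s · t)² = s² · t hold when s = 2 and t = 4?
Fails

Substituting s = 2, t = 4:

LHS = (2 · 4)² = 64
RHS = 2² · 4 = 16

LHS ≠ RHS, so the equation does not hold at this point.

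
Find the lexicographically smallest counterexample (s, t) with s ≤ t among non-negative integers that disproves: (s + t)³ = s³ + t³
At (0, 1): both sides equal 1, so it holds there.
At (0, 2): both sides equal 8, so it holds there.

Substituting (1, 1) into the claim:
LHS = (1 + 1)³ = 8
RHS = 1³ + 1³ = 2

Since LHS ≠ RHS, this pair disproves the claim, and no lexicographically smaller pair (s ≤ t, non-negative integers) does.

For instance (5, 6) is also a counterexample (LHS = 1331, RHS = 341), but it's lexicographically larger.

Answer: (s, t) = (1, 1)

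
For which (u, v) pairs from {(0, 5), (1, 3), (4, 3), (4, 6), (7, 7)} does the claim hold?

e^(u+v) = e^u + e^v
None

Testing each pair:
(0, 5): LHS = e^5 ≈ 148.4, RHS = 1 + e^5 ≈ 149.4 → fails
(1, 3): LHS = e^4 ≈ 54.6, RHS = e + e^3 ≈ 22.8 → fails
(4, 3): LHS = e^7 ≈ 1097, RHS = e^3 + e^4 ≈ 74.68 → fails
(4, 6): LHS = e^10 ≈ 22026.5, RHS = e^4 + e^6 ≈ 458 → fails
(7, 7): LHS = e^14 ≈ 1202604.3, RHS = 2·e^7 ≈ 2193 → fails

No pair satisfies the claim.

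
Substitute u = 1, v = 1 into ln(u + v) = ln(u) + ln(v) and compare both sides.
LHS = ln(1 + 1) = ln(2) ≈ 0.6931
RHS = ln(1) + ln(1) = 0

LHS ≠ RHS (they differ by about 0.6931), so the equation does not hold here.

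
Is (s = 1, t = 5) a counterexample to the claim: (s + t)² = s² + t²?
Substituting s = 1, t = 5:
LHS = (1 + 5)² = 36
RHS = 1² + 5² = 26

Since LHS ≠ RHS, this pair disproves the claim.

Answer: Yes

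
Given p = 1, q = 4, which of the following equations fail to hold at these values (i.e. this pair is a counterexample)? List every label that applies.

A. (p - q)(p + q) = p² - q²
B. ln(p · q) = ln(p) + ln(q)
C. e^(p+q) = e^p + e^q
C

Evaluating each claim at the given values:
A. LHS = -15, RHS = -15 → holds here (LHS = RHS)
B. LHS = ln(4) ≈ 1.386, RHS = ln(4) ≈ 1.386 → holds here (LHS = RHS)
C. LHS = e^5 ≈ 148.4, RHS = e + e^4 ≈ 57.32 → fails here (LHS ≠ RHS)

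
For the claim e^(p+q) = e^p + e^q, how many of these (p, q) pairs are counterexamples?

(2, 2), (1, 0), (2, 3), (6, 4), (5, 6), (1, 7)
Testing each pair:
(2, 2): LHS = e^4 ≈ 54.6, RHS = 2·e^2 ≈ 14.78 → counterexample
(1, 0): LHS = e ≈ 2.718, RHS = 1 + e ≈ 3.718 → counterexample
(2, 3): LHS = e^5 ≈ 148.4, RHS = e^2 + e^3 ≈ 27.47 → counterexample
(6, 4): LHS = e^10 ≈ 22026.5, RHS = e^4 + e^6 ≈ 458 → counterexample
(5, 6): LHS = e^11 ≈ 59874.1, RHS = e^5 + e^6 ≈ 551.8 → counterexample
(1, 7): LHS = e^8 ≈ 2981, RHS = e + e^7 ≈ 1099 → counterexample

That makes 6 counterexamples.

Answer: 6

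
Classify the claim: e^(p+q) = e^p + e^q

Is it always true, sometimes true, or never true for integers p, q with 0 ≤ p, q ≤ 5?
The claim fails for every pair in the range. For instance at (p, q) = (0, 0): LHS = 1, RHS = 2.

Answer: Never true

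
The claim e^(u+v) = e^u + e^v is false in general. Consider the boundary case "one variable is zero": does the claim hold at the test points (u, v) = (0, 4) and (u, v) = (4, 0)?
No, fails at both test points

At (0, 4): LHS = e^4 ≈ 54.6 ≠ RHS = 1 + e^4 ≈ 55.6
At (4, 0): LHS = e^4 ≈ 54.6 ≠ RHS = 1 + e^4 ≈ 55.6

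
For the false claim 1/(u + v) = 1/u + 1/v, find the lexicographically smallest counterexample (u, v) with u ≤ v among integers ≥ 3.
Substituting (3, 3) into the claim:
LHS = 1/(3 + 3) = 1/6
RHS = 1/3 + 1/3 = 2/3

Since LHS ≠ RHS, this pair disproves the claim, and no lexicographically smaller pair (u ≤ v, integers ≥ 3) does.

For instance (8, 9) is also a counterexample (LHS = 1/17, RHS = 17/72), but it's lexicographically larger.

Answer: (u, v) = (3, 3)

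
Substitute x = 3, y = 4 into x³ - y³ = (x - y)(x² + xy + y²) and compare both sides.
LHS = 3³ - 4³ = -37
RHS = (3 - 4)(3² + 3·4 + 4²) = -37

LHS = RHS: the two sides agree.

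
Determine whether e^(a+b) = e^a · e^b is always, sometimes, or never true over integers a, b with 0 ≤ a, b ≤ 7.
Always true

The identity holds for every pair in the range. For instance at (a, b) = (0, 6): both sides equal e^6 ≈ 403.4.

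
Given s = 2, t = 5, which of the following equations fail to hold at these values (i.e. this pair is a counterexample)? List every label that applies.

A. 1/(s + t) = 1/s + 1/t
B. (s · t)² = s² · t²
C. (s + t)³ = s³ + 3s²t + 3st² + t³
A

Evaluating each claim at the given values:
A. LHS = 1/7, RHS = 7/10 → fails here (LHS ≠ RHS)
B. LHS = 100, RHS = 100 → holds here (LHS = RHS)
C. LHS = 343, RHS = 343 → holds here (LHS = RHS)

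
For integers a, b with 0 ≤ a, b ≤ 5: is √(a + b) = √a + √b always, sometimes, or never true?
It holds at (a, b) = (1, 0) (both sides equal 1), but fails at (a, b) = (1, 1) (LHS = √(2) ≈ 1.414, RHS = 2).

Answer: Sometimes true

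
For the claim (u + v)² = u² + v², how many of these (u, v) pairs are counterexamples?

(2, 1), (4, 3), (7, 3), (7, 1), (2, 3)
Testing each pair:
(2, 1): LHS = 9, RHS = 5 → counterexample
(4, 3): LHS = 49, RHS = 25 → counterexample
(7, 3): LHS = 100, RHS = 58 → counterexample
(7, 1): LHS = 64, RHS = 50 → counterexample
(2, 3): LHS = 25, RHS = 13 → counterexample

That makes 5 counterexamples.

Answer: 5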